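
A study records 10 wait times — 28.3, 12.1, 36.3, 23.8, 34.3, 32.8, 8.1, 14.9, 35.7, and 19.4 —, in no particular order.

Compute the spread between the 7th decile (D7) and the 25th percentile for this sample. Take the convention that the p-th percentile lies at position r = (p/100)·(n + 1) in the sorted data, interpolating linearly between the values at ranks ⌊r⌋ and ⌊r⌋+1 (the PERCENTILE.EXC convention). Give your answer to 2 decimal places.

Sorted: 8.1, 12.1, 14.9, 19.4, 23.8, 28.3, 32.8, 34.3, 35.7, 36.3.
n = 10.
P25: r = 2.75; ranks 2–3 are 12.1, 14.9; interpolating gives 14.2.
P70: r = 7.7; ranks 7–8 are 32.8, 34.3; interpolating gives 33.85.
Difference: 33.85 − 14.2 = 19.65.

19.65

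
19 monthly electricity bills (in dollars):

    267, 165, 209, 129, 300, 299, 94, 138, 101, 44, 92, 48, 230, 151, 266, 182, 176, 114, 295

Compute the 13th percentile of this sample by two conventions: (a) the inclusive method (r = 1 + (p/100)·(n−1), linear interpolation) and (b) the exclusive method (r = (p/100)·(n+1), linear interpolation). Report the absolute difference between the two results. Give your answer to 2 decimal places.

Sorted: 44, 48, 92, 94, 101, 114, 129, 138, 151, 165, 176, 182, 209, 230, 266, 267, 295, 299, 300.
n = 19.
(a) r = 3.34; between ranks 3 (92) and 4 (94): 92.68.
(b) r = 2.6; between ranks 2 (48) and 3 (92): 74.4.
|92.68 − 74.4| = 18.28.

18.28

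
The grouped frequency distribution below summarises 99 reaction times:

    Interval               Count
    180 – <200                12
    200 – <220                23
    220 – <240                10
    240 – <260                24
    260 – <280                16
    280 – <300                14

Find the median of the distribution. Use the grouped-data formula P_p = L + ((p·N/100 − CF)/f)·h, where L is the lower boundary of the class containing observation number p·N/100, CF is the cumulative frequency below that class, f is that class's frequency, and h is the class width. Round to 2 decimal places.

N = 99; target position k = 50/100 · 99 = 49.5.
Cumulative frequencies: 12, 35, 45, 69, 85, 99.
Observation 49.5 falls in the class 240 – <260.
L = 240, CF = 45, f = 24, h = 20.
P50 = 240 + ((49.5 − 45)/24)·20 = 240 + 3.75 = 243.75.

243.75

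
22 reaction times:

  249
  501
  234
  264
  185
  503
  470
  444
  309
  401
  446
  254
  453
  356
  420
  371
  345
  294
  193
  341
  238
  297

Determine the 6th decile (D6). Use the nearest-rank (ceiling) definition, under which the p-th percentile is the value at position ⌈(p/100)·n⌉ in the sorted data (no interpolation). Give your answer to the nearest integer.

Sorted: 185, 193, 234, 238, 249, 254, 264, 294, 297, 309, 341, 345, 356, 371, 401, 420, 444, 446, 453, 470, 501, 503.
n = 22.
Position = ⌈60/100 · 22⌉ = ⌈13.2⌉ = 14.
The value at rank 14 is 371.

371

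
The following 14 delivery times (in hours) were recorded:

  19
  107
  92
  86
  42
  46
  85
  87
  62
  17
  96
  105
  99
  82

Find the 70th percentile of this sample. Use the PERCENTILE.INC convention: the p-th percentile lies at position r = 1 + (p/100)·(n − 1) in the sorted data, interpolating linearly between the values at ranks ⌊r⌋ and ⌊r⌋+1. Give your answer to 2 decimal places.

Sorted: 17, 19, 42, 46, 62, 82, 85, 86, 87, 92, 96, 99, 105, 107.
n = 14.
r = 1 + (70/100)·(14 − 1) = 1 + 9.1 = 10.1.
Rank 10 is 92 and rank 11 is 96.
Interpolate: 92 + 0.1·(96 − 92) = 92 + 0.1·4 = 92.4.

92.40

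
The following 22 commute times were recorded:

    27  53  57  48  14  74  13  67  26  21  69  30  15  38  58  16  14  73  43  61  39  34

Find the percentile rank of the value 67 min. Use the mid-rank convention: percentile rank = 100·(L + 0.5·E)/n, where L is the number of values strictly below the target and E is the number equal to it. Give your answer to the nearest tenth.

Sorted: 13, 14, 14, 15, 16, 21, 26, 27, 30, 34, 38, 39, 43, 48, 53, 57, 58, 61, 67, 69, 73, 74.
Count below 67: L = 18; count equal: E = 1; n = 22.
Percentile rank = 100·(18 + 0.5·1)/22 = 100·18.5/22 = 84.09.

84.1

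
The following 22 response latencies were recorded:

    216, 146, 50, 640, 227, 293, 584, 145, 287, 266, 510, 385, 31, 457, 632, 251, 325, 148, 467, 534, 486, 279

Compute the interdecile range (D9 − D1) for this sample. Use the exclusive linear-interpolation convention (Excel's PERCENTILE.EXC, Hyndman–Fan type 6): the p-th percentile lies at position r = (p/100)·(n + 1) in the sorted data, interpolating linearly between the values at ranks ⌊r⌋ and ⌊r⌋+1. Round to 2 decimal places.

539.10

Sorted: 31, 50, 145, 146, 148, 216, 227, 251, 266, 279, 287, 293, 325, 385, 457, 467, 486, 510, 534, 584, 632, 640.
n = 22.
P10: r = 2.3; ranks 2–3 are 50, 145; interpolating gives 78.5.
P90: r = 20.7; ranks 20–21 are 584, 632; interpolating gives 617.6.
Difference: 617.6 − 78.5 = 539.1.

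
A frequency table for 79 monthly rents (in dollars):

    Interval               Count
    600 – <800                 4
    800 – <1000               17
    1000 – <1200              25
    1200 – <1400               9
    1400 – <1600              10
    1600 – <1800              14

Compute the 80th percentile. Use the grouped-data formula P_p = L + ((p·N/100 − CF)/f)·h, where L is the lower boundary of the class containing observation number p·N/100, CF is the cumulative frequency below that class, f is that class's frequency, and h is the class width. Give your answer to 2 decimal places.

N = 79; target position k = 80/100 · 79 = 63.2.
Cumulative frequencies: 4, 21, 46, 55, 65, 79.
Observation 63.2 falls in the class 1400 – <1600.
L = 1400, CF = 55, f = 10, h = 200.
P80 = 1400 + ((63.2 − 55)/10)·200 = 1400 + 164 = 1564.

1564.00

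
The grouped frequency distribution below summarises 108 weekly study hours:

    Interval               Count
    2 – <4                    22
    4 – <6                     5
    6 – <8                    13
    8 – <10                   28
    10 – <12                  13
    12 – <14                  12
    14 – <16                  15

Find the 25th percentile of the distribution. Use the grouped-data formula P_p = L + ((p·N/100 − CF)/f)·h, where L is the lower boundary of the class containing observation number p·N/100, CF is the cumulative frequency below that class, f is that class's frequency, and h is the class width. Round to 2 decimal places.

6.00

N = 108; target position k = 25/100 · 108 = 27.
Cumulative frequencies: 22, 27, 40, 68, 81, 93, 108.
Observation 27 falls in the class 4 – <6.
L = 4, CF = 22, f = 5, h = 2.
P25 = 4 + ((27 − 22)/5)·2 = 4 + 2 = 6.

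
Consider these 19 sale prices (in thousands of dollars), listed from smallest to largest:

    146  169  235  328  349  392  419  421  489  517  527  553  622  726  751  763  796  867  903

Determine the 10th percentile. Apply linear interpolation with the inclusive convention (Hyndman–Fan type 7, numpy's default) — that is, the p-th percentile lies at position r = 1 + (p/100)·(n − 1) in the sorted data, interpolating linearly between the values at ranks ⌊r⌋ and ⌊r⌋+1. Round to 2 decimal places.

221.80

n = 19.
r = 1 + (10/100)·(19 − 1) = 1 + 1.8 = 2.8.
Rank 2 is 169 and rank 3 is 235.
Interpolate: 169 + 0.8·(235 − 169) = 169 + 0.8·66 = 221.8.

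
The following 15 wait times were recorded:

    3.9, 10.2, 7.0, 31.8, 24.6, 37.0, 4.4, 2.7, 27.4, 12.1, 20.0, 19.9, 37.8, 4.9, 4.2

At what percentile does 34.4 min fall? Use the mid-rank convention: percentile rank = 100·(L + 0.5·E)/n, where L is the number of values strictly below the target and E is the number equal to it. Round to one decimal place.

86.7

Sorted: 2.7, 3.9, 4.2, 4.4, 4.9, 7.0, 10.2, 12.1, 19.9, 20.0, 24.6, 27.4, 31.8, 37.0, 37.8.
Count below 34.4: L = 13; count equal: E = 0; n = 15.
Percentile rank = 100·(13 + 0.5·0)/15 = 100·13/15 = 86.67.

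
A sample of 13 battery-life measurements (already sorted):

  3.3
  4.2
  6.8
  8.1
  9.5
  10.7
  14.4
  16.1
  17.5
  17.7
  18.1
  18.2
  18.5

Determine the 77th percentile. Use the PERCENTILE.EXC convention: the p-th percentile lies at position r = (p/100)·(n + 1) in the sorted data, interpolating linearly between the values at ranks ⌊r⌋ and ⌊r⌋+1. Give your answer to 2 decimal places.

18.01

n = 13.
r = (77/100)·(13 + 1) = 10.78.
Rank 10 is 17.7 and rank 11 is 18.1.
Interpolate: 17.7 + 0.78·(18.1 − 17.7) = 17.7 + 0.78·0.4 = 18.012.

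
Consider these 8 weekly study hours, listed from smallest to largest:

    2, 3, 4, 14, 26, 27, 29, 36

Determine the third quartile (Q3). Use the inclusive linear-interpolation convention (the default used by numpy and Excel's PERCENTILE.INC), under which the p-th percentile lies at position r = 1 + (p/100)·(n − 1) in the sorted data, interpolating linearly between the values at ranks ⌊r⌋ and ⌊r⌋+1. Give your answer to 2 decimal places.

n = 8.
r = 1 + (75/100)·(8 − 1) = 1 + 5.25 = 6.25.
Rank 6 is 27 and rank 7 is 29.
Interpolate: 27 + 0.25·(29 − 27) = 27 + 0.25·2 = 27.5.

27.50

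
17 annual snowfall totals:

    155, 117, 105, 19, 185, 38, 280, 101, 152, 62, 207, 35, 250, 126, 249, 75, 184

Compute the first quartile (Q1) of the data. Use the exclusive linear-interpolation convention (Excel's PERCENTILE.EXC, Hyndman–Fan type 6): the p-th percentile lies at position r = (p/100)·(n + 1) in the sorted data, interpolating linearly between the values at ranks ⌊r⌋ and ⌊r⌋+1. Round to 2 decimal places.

68.50

Sorted: 19, 35, 38, 62, 75, 101, 105, 117, 126, 152, 155, 184, 185, 207, 249, 250, 280.
n = 17.
r = (25/100)·(17 + 1) = 4.5.
Rank 4 is 62 and rank 5 is 75.
Interpolate: 62 + 0.5·(75 − 62) = 62 + 0.5·13 = 68.5.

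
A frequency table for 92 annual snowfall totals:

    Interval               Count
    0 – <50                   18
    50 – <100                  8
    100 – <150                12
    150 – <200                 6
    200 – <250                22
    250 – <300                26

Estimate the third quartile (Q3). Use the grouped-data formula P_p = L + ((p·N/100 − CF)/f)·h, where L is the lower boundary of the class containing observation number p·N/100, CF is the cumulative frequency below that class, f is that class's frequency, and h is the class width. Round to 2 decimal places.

255.77

N = 92; target position k = 75/100 · 92 = 69.
Cumulative frequencies: 18, 26, 38, 44, 66, 92.
Observation 69 falls in the class 250 – <300.
L = 250, CF = 66, f = 26, h = 50.
P75 = 250 + ((69 − 66)/26)·50 = 250 + 5.76923 = 255.769.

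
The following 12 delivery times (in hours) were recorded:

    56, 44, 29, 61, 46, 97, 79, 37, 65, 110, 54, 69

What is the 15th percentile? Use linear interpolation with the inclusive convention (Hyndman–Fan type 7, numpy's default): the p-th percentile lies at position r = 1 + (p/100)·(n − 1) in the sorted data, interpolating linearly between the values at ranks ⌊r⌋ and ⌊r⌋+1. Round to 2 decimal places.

41.55

Sorted: 29, 37, 44, 46, 54, 56, 61, 65, 69, 79, 97, 110.
n = 12.
r = 1 + (15/100)·(12 − 1) = 1 + 1.65 = 2.65.
Rank 2 is 37 and rank 3 is 44.
Interpolate: 37 + 0.65·(44 − 37) = 37 + 0.65·7 = 41.55.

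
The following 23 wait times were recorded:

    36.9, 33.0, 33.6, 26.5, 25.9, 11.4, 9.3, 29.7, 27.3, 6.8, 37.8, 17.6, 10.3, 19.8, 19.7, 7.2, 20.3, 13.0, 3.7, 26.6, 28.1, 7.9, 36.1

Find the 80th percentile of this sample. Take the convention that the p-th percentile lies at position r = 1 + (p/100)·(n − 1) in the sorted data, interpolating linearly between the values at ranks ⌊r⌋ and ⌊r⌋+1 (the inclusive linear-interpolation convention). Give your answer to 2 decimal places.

31.68

Sorted: 3.7, 6.8, 7.2, 7.9, 9.3, 10.3, 11.4, 13.0, 17.6, 19.7, 19.8, 20.3, 25.9, 26.5, 26.6, 27.3, 28.1, 29.7, 33.0, 33.6, 36.1, 36.9, 37.8.
n = 23.
r = 1 + (80/100)·(23 − 1) = 1 + 17.6 = 18.6.
Rank 18 is 29.7 and rank 19 is 33.0.
Interpolate: 29.7 + 0.6·(33.0 − 29.7) = 29.7 + 0.6·3.3 = 31.68.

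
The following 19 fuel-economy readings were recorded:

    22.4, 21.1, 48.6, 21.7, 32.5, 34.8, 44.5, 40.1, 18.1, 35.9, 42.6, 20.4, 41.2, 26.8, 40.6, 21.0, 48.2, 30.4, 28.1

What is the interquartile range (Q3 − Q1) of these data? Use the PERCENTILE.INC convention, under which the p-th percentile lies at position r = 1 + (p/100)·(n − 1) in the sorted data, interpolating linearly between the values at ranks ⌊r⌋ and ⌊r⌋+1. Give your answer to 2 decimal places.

Sorted: 18.1, 20.4, 21.0, 21.1, 21.7, 22.4, 26.8, 28.1, 30.4, 32.5, 34.8, 35.9, 40.1, 40.6, 41.2, 42.6, 44.5, 48.2, 48.6.
n = 19.
P25: r = 5.5; ranks 5–6 are 21.7, 22.4; interpolating gives 22.05.
P75: r = 14.5; ranks 14–15 are 40.6, 41.2; interpolating gives 40.9.
Difference: 40.9 − 22.05 = 18.85.

18.85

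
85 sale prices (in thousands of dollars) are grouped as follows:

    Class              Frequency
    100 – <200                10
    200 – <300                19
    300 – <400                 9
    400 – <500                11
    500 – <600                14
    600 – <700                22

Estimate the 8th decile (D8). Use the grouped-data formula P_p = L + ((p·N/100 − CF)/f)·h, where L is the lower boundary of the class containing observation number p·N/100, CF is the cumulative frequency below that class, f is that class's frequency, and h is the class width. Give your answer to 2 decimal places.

N = 85; target position k = 80/100 · 85 = 68.
Cumulative frequencies: 10, 29, 38, 49, 63, 85.
Observation 68 falls in the class 600 – <700.
L = 600, CF = 63, f = 22, h = 100.
P80 = 600 + ((68 − 63)/22)·100 = 600 + 22.7273 = 622.727.

622.73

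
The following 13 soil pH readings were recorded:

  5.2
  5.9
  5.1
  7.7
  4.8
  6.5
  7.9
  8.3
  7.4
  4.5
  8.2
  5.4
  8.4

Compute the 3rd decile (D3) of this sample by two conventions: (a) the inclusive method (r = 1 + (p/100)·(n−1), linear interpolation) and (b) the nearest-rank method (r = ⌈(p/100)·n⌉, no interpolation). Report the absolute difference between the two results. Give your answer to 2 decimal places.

0.12

Sorted: 4.5, 4.8, 5.1, 5.2, 5.4, 5.9, 6.5, 7.4, 7.7, 7.9, 8.2, 8.3, 8.4.
n = 13.
(a) r = 4.6; between ranks 4 (5.2) and 5 (5.4): 5.32.
(b) the nearest-rank method: rank 4 → 5.2.
|5.32 − 5.2| = 0.12.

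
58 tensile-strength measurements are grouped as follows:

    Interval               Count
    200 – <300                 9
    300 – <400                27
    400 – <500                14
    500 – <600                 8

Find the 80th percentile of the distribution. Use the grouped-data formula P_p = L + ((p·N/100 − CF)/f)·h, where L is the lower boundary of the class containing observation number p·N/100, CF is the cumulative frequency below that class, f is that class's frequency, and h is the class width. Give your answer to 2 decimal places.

N = 58; target position k = 80/100 · 58 = 46.4.
Cumulative frequencies: 9, 36, 50, 58.
Observation 46.4 falls in the class 400 – <500.
L = 400, CF = 36, f = 14, h = 100.
P80 = 400 + ((46.4 − 36)/14)·100 = 400 + 74.2857 = 474.286.

474.29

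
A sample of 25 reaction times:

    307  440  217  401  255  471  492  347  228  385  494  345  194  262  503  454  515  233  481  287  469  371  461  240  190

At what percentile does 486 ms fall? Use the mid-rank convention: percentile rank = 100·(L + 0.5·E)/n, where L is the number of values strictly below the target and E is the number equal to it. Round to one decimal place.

84.0

Sorted: 190, 194, 217, 228, 233, 240, 255, 262, 287, 307, 345, 347, 371, 385, 401, 440, 454, 461, 469, 471, 481, 492, 494, 503, 515.
Count below 486: L = 21; count equal: E = 0; n = 25.
Percentile rank = 100·(21 + 0.5·0)/25 = 100·21/25 = 84.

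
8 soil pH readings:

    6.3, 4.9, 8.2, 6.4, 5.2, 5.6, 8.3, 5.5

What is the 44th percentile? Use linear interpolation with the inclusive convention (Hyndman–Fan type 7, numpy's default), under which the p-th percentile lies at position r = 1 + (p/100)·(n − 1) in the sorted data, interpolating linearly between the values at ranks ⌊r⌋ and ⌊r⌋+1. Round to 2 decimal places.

5.66

Sorted: 4.9, 5.2, 5.5, 5.6, 6.3, 6.4, 8.2, 8.3.
n = 8.
r = 1 + (44/100)·(8 − 1) = 1 + 3.08 = 4.08.
Rank 4 is 5.6 and rank 5 is 6.3.
Interpolate: 5.6 + 0.08·(6.3 − 5.6) = 5.6 + 0.08·0.7 = 5.656.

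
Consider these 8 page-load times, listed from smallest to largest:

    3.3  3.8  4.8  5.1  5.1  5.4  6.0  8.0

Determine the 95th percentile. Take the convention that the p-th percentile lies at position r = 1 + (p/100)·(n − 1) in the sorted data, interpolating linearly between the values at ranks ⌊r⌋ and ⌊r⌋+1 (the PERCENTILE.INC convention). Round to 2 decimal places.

n = 8.
r = 1 + (95/100)·(8 − 1) = 1 + 6.65 = 7.65.
Rank 7 is 6.0 and rank 8 is 8.0.
Interpolate: 6.0 + 0.65·(8.0 − 6.0) = 6.0 + 0.65·2 = 7.3.

7.30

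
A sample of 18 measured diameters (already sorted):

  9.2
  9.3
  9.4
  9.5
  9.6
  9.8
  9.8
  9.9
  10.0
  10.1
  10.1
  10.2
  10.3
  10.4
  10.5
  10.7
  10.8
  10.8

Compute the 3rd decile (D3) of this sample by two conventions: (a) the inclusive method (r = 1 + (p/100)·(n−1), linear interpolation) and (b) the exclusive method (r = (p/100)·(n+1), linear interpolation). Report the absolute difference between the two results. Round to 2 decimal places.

n = 18.
(a) r = 6.1; between ranks 6 (9.8) and 7 (9.8): 9.8.
(b) r = 5.7; between ranks 5 (9.6) and 6 (9.8): 9.74.
|9.8 − 9.74| = 0.06.

0.06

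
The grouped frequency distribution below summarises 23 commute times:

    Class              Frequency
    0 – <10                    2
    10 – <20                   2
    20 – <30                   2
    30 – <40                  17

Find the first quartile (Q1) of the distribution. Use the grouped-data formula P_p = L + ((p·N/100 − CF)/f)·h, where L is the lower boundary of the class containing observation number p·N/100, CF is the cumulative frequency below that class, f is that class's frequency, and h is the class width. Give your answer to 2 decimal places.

28.75

N = 23; target position k = 25/100 · 23 = 5.75.
Cumulative frequencies: 2, 4, 6, 23.
Observation 5.75 falls in the class 20 – <30.
L = 20, CF = 4, f = 2, h = 10.
P25 = 20 + ((5.75 − 4)/2)·10 = 20 + 8.75 = 28.75.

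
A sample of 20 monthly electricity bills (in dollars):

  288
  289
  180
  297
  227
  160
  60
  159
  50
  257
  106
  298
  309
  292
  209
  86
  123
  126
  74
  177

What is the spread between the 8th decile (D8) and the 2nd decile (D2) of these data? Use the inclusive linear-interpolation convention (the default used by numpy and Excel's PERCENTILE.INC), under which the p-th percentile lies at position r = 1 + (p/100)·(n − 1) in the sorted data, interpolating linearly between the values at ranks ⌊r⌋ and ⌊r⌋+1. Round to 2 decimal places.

Sorted: 50, 60, 74, 86, 106, 123, 126, 159, 160, 177, 180, 209, 227, 257, 288, 289, 292, 297, 298, 309.
n = 20.
P20: r = 4.8; ranks 4–5 are 86, 106; interpolating gives 102.
P80: r = 16.2; ranks 16–17 are 289, 292; interpolating gives 289.6.
Difference: 289.6 − 102 = 187.6.

187.60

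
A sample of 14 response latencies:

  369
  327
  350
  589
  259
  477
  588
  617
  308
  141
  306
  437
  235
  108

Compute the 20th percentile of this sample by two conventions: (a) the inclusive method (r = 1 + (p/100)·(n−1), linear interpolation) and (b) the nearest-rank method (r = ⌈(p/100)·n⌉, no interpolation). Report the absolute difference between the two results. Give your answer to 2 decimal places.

14.40

Sorted: 108, 141, 235, 259, 306, 308, 327, 350, 369, 437, 477, 588, 589, 617.
n = 14.
(a) r = 3.6; between ranks 3 (235) and 4 (259): 249.4.
(b) the nearest-rank method: rank 3 → 235.
|249.4 − 235| = 14.4.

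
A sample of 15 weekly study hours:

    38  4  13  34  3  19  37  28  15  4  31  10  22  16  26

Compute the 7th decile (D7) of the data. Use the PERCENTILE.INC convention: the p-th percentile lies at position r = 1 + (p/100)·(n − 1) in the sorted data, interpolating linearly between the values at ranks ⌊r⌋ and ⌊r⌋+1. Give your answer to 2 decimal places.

27.60

Sorted: 3, 4, 4, 10, 13, 15, 16, 19, 22, 26, 28, 31, 34, 37, 38.
n = 15.
r = 1 + (70/100)·(15 − 1) = 1 + 9.8 = 10.8.
Rank 10 is 26 and rank 11 is 28.
Interpolate: 26 + 0.8·(28 − 26) = 26 + 0.8·2 = 27.6.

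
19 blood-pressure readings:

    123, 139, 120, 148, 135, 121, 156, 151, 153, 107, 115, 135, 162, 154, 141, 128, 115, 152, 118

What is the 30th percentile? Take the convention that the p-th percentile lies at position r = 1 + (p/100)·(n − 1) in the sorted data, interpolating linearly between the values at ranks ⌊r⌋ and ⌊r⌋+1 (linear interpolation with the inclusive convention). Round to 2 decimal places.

121.80

Sorted: 107, 115, 115, 118, 120, 121, 123, 128, 135, 135, 139, 141, 148, 151, 152, 153, 154, 156, 162.
n = 19.
r = 1 + (30/100)·(19 − 1) = 1 + 5.4 = 6.4.
Rank 6 is 121 and rank 7 is 123.
Interpolate: 121 + 0.4·(123 − 121) = 121 + 0.4·2 = 121.8.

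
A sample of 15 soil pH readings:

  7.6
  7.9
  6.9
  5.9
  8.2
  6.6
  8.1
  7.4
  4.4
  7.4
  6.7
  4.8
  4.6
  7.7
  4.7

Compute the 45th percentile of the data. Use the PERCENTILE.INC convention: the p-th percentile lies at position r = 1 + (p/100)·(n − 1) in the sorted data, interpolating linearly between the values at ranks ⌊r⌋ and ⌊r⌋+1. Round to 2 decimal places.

Sorted: 4.4, 4.6, 4.7, 4.8, 5.9, 6.6, 6.7, 6.9, 7.4, 7.4, 7.6, 7.7, 7.9, 8.1, 8.2.
n = 15.
r = 1 + (45/100)·(15 − 1) = 1 + 6.3 = 7.3.
Rank 7 is 6.7 and rank 8 is 6.9.
Interpolate: 6.7 + 0.3·(6.9 − 6.7) = 6.7 + 0.3·0.2 = 6.76.

6.76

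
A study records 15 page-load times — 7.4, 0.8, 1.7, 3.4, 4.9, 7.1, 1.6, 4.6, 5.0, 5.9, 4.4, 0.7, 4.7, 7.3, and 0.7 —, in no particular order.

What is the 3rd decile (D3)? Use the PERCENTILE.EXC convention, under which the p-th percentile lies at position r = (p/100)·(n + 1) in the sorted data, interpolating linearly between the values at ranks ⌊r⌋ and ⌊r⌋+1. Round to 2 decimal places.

Sorted: 0.7, 0.7, 0.8, 1.6, 1.7, 3.4, 4.4, 4.6, 4.7, 4.9, 5.0, 5.9, 7.1, 7.3, 7.4.
n = 15.
r = (30/100)·(15 + 1) = 4.8.
Rank 4 is 1.6 and rank 5 is 1.7.
Interpolate: 1.6 + 0.8·(1.7 − 1.6) = 1.6 + 0.8·0.1 = 1.68.

1.68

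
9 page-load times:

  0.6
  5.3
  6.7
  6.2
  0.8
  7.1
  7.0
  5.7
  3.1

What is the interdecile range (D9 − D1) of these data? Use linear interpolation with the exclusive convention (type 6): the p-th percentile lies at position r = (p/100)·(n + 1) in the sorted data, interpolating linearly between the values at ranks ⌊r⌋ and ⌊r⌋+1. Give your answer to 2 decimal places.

6.50

Sorted: 0.6, 0.8, 3.1, 5.3, 5.7, 6.2, 6.7, 7.0, 7.1.
n = 9.
P10: r = 1 (integer) → 0.6.
P90: r = 9 (integer) → 7.1.
Difference: 7.1 − 0.6 = 6.5.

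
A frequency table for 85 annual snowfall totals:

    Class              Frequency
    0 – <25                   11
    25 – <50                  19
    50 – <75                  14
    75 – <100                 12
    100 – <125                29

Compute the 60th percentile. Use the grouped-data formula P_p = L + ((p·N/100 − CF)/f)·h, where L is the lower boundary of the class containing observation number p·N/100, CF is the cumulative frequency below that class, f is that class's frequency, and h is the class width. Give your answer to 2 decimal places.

89.58

N = 85; target position k = 60/100 · 85 = 51.
Cumulative frequencies: 11, 30, 44, 56, 85.
Observation 51 falls in the class 75 – <100.
L = 75, CF = 44, f = 12, h = 25.
P60 = 75 + ((51 − 44)/12)·25 = 75 + 14.5833 = 89.5833.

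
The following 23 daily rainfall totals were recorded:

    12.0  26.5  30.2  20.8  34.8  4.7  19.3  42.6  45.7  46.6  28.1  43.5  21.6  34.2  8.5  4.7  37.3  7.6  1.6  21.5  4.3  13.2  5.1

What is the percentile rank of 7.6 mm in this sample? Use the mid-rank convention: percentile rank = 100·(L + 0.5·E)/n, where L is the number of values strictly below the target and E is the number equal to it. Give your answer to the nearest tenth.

23.9

Sorted: 1.6, 4.3, 4.7, 4.7, 5.1, 7.6, 8.5, 12.0, 13.2, 19.3, 20.8, 21.5, 21.6, 26.5, 28.1, 30.2, 34.2, 34.8, 37.3, 42.6, 43.5, 45.7, 46.6.
Count below 7.6: L = 5; count equal: E = 1; n = 23.
Percentile rank = 100·(5 + 0.5·1)/23 = 100·5.5/23 = 23.91.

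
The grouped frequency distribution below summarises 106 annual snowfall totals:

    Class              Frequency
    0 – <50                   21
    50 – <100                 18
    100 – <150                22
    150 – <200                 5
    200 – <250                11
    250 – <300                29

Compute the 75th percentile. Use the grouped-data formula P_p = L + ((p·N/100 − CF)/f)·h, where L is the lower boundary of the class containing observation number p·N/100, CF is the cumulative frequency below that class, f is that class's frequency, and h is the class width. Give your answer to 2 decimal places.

254.31

N = 106; target position k = 75/100 · 106 = 79.5.
Cumulative frequencies: 21, 39, 61, 66, 77, 106.
Observation 79.5 falls in the class 250 – <300.
L = 250, CF = 77, f = 29, h = 50.
P75 = 250 + ((79.5 − 77)/29)·50 = 250 + 4.31034 = 254.31.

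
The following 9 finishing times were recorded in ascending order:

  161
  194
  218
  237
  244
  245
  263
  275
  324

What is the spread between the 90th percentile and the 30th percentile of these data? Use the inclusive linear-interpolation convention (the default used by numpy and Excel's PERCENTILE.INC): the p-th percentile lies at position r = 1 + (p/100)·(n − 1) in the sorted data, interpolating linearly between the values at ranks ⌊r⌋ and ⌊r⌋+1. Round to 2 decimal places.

59.20

n = 9.
P30: r = 3.4; ranks 3–4 are 218, 237; interpolating gives 225.6.
P90: r = 8.2; ranks 8–9 are 275, 324; interpolating gives 284.8.
Difference: 284.8 − 225.6 = 59.2.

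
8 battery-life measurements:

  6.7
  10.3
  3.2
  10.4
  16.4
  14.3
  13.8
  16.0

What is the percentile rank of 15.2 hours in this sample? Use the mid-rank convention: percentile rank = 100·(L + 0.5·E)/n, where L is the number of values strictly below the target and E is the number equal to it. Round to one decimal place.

75.0

Sorted: 3.2, 6.7, 10.3, 10.4, 13.8, 14.3, 16.0, 16.4.
Count below 15.2: L = 6; count equal: E = 0; n = 8.
Percentile rank = 100·(6 + 0.5·0)/8 = 100·6/8 = 75.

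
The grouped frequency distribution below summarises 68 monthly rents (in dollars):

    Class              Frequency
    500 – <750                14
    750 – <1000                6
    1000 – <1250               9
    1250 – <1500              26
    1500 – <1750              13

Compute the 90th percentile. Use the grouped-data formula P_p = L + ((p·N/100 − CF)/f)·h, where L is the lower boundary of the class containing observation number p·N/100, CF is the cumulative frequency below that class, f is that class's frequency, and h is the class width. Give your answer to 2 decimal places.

1619.23

N = 68; target position k = 90/100 · 68 = 61.2.
Cumulative frequencies: 14, 20, 29, 55, 68.
Observation 61.2 falls in the class 1500 – <1750.
L = 1500, CF = 55, f = 13, h = 250.
P90 = 1500 + ((61.2 − 55)/13)·250 = 1500 + 119.231 = 1619.23.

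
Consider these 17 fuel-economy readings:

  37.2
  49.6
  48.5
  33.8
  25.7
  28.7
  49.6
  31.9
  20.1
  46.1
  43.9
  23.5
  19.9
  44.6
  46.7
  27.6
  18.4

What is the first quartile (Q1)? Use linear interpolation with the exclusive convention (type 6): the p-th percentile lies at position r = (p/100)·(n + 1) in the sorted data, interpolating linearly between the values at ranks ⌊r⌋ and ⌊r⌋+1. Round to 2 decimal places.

Sorted: 18.4, 19.9, 20.1, 23.5, 25.7, 27.6, 28.7, 31.9, 33.8, 37.2, 43.9, 44.6, 46.1, 46.7, 48.5, 49.6, 49.6.
n = 17.
r = (25/100)·(17 + 1) = 4.5.
Rank 4 is 23.5 and rank 5 is 25.7.
Interpolate: 23.5 + 0.5·(25.7 − 23.5) = 23.5 + 0.5·2.2 = 24.6.

24.60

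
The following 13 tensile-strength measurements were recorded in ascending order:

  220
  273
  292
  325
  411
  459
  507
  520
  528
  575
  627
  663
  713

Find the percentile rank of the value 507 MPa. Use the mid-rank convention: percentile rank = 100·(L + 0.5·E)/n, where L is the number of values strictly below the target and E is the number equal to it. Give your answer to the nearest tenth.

Count below 507: L = 6; count equal: E = 1; n = 13.
Percentile rank = 100·(6 + 0.5·1)/13 = 100·6.5/13 = 50.

50.0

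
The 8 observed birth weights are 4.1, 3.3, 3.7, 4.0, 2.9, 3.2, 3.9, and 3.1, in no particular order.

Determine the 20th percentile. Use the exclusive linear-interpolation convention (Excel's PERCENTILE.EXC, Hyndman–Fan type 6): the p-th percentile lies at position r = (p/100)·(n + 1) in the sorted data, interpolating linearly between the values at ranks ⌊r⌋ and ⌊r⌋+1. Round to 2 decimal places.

3.06

Sorted: 2.9, 3.1, 3.2, 3.3, 3.7, 3.9, 4.0, 4.1.
n = 8.
r = (20/100)·(8 + 1) = 1.8.
Rank 1 is 2.9 and rank 2 is 3.1.
Interpolate: 2.9 + 0.8·(3.1 − 2.9) = 2.9 + 0.8·0.2 = 3.06.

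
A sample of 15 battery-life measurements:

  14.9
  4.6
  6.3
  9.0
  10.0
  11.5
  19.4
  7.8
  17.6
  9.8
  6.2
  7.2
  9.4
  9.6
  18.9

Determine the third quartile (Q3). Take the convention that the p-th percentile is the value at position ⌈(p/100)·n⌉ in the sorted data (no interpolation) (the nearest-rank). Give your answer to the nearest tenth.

14.9

Sorted: 4.6, 6.2, 6.3, 7.2, 7.8, 9.0, 9.4, 9.6, 9.8, 10.0, 11.5, 14.9, 17.6, 18.9, 19.4.
n = 15.
Position = ⌈75/100 · 15⌉ = ⌈11.25⌉ = 12.
The value at rank 12 is 14.9.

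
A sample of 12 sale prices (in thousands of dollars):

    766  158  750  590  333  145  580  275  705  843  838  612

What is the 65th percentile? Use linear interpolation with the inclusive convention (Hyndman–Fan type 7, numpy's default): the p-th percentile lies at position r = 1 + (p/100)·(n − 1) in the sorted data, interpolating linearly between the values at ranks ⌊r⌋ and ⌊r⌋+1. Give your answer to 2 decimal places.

711.75

Sorted: 145, 158, 275, 333, 580, 590, 612, 705, 750, 766, 838, 843.
n = 12.
r = 1 + (65/100)·(12 − 1) = 1 + 7.15 = 8.15.
Rank 8 is 705 and rank 9 is 750.
Interpolate: 705 + 0.15·(750 − 705) = 705 + 0.15·45 = 711.75.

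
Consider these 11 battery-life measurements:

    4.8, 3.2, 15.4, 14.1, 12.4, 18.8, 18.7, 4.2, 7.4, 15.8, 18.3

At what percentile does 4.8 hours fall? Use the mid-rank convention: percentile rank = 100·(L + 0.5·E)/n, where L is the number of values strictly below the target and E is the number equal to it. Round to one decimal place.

Sorted: 3.2, 4.2, 4.8, 7.4, 12.4, 14.1, 15.4, 15.8, 18.3, 18.7, 18.8.
Count below 4.8: L = 2; count equal: E = 1; n = 11.
Percentile rank = 100·(2 + 0.5·1)/11 = 100·2.5/11 = 22.73.

22.7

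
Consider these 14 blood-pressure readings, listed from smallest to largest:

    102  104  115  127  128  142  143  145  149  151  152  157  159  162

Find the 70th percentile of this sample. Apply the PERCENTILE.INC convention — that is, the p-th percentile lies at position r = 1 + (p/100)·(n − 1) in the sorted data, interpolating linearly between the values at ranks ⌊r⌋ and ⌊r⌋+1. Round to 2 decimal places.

n = 14.
r = 1 + (70/100)·(14 − 1) = 1 + 9.1 = 10.1.
Rank 10 is 151 and rank 11 is 152.
Interpolate: 151 + 0.1·(152 − 151) = 151 + 0.1·1 = 151.1.

151.10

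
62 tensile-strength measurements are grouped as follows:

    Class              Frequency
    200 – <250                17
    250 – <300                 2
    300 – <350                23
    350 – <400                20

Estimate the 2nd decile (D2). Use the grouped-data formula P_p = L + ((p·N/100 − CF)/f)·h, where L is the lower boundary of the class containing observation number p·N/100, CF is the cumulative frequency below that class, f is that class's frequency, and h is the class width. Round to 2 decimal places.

236.47

N = 62; target position k = 20/100 · 62 = 12.4.
Cumulative frequencies: 17, 19, 42, 62.
Observation 12.4 falls in the class 200 – <250.
L = 200, CF = 0, f = 17, h = 50.
P20 = 200 + ((12.4 − 0)/17)·50 = 200 + 36.4706 = 236.471.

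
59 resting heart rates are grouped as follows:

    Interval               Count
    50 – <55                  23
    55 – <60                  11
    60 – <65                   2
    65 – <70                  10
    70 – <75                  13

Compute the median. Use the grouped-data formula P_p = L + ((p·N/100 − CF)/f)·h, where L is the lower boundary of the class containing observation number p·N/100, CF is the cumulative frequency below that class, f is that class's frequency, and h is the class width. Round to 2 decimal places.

57.95

N = 59; target position k = 50/100 · 59 = 29.5.
Cumulative frequencies: 23, 34, 36, 46, 59.
Observation 29.5 falls in the class 55 – <60.
L = 55, CF = 23, f = 11, h = 5.
P50 = 55 + ((29.5 − 23)/11)·5 = 55 + 2.95455 = 57.9545.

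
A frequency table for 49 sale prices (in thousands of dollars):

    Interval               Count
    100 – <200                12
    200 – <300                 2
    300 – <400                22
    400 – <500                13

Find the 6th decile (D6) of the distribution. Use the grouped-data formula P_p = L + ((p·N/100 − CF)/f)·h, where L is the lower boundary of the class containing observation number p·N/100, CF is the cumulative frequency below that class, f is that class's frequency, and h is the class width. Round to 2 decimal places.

370.00

N = 49; target position k = 60/100 · 49 = 29.4.
Cumulative frequencies: 12, 14, 36, 49.
Observation 29.4 falls in the class 300 – <400.
L = 300, CF = 14, f = 22, h = 100.
P60 = 300 + ((29.4 − 14)/22)·100 = 300 + 70 = 370.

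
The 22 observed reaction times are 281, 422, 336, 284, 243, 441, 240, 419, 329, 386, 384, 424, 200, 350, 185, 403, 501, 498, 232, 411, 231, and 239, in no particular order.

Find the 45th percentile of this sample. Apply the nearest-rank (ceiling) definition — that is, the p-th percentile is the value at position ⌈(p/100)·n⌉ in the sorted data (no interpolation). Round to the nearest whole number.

329

Sorted: 185, 200, 231, 232, 239, 240, 243, 281, 284, 329, 336, 350, 384, 386, 403, 411, 419, 422, 424, 441, 498, 501.
n = 22.
Position = ⌈45/100 · 22⌉ = ⌈9.9⌉ = 10.
The value at rank 10 is 329.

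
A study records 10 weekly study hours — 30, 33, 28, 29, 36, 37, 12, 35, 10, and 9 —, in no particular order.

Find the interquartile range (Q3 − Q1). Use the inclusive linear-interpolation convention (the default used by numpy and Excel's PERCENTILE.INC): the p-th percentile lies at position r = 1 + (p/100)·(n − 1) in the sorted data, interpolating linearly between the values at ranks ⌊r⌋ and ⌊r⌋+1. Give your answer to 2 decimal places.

18.50

Sorted: 9, 10, 12, 28, 29, 30, 33, 35, 36, 37.
n = 10.
P25: r = 3.25; ranks 3–4 are 12, 28; interpolating gives 16.
P75: r = 7.75; ranks 7–8 are 33, 35; interpolating gives 34.5.
Difference: 34.5 − 16 = 18.5.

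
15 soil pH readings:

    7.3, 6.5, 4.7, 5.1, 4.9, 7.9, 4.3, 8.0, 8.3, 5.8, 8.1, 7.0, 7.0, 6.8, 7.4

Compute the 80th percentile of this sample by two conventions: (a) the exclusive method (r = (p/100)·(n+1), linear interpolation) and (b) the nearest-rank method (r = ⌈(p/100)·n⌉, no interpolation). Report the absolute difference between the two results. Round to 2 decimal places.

Sorted: 4.3, 4.7, 4.9, 5.1, 5.8, 6.5, 6.8, 7.0, 7.0, 7.3, 7.4, 7.9, 8.0, 8.1, 8.3.
n = 15.
(a) r = 12.8; between ranks 12 (7.9) and 13 (8.0): 7.98.
(b) the nearest-rank method: rank 12 → 7.9.
|7.98 − 7.9| = 0.08.

0.08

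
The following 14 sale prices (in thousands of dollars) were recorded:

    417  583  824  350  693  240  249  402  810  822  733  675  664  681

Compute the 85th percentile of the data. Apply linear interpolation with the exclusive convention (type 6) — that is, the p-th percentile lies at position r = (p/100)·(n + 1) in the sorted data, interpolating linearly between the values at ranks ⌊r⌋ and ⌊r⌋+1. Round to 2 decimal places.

Sorted: 240, 249, 350, 402, 417, 583, 664, 675, 681, 693, 733, 810, 822, 824.
n = 14.
r = (85/100)·(14 + 1) = 12.75.
Rank 12 is 810 and rank 13 is 822.
Interpolate: 810 + 0.75·(822 − 810) = 810 + 0.75·12 = 819.

819.00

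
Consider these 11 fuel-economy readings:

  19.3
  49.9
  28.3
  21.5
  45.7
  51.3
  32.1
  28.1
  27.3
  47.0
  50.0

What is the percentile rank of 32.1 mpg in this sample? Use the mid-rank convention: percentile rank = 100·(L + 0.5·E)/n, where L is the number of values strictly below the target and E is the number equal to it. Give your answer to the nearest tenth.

50.0

Sorted: 19.3, 21.5, 27.3, 28.1, 28.3, 32.1, 45.7, 47.0, 49.9, 50.0, 51.3.
Count below 32.1: L = 5; count equal: E = 1; n = 11.
Percentile rank = 100·(5 + 0.5·1)/11 = 100·5.5/11 = 50.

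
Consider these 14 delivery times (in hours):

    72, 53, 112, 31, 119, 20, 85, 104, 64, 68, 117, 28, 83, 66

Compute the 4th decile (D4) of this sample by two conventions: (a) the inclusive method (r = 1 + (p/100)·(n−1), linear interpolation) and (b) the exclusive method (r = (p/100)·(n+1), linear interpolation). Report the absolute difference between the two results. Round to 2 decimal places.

Sorted: 20, 28, 31, 53, 64, 66, 68, 72, 83, 85, 104, 112, 117, 119.
n = 14.
(a) r = 6.2; between ranks 6 (66) and 7 (68): 66.4.
(b) r = 6 → value at rank 6 = 66.
|66.4 − 66| = 0.4.

0.40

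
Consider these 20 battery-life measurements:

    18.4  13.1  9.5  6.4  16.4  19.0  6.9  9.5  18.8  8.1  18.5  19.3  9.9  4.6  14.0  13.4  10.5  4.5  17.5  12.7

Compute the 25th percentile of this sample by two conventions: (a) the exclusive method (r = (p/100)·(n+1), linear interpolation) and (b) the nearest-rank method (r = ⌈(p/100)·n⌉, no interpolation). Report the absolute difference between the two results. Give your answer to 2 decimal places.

0.35

Sorted: 4.5, 4.6, 6.4, 6.9, 8.1, 9.5, 9.5, 9.9, 10.5, 12.7, 13.1, 13.4, 14.0, 16.4, 17.5, 18.4, 18.5, 18.8, 19.0, 19.3.
n = 20.
(a) r = 5.25; between ranks 5 (8.1) and 6 (9.5): 8.45.
(b) the nearest-rank method: rank 5 → 8.1.
|8.45 − 8.1| = 0.35.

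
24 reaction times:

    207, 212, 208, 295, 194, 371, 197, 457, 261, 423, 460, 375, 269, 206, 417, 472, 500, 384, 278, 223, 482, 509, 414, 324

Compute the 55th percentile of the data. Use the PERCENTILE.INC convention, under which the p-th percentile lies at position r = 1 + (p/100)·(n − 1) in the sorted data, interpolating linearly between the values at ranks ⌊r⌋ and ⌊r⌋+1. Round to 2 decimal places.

373.60

Sorted: 194, 197, 206, 207, 208, 212, 223, 261, 269, 278, 295, 324, 371, 375, 384, 414, 417, 423, 457, 460, 472, 482, 500, 509.
n = 24.
r = 1 + (55/100)·(24 − 1) = 1 + 12.65 = 13.65.
Rank 13 is 371 and rank 14 is 375.
Interpolate: 371 + 0.65·(375 − 371) = 371 + 0.65·4 = 373.6.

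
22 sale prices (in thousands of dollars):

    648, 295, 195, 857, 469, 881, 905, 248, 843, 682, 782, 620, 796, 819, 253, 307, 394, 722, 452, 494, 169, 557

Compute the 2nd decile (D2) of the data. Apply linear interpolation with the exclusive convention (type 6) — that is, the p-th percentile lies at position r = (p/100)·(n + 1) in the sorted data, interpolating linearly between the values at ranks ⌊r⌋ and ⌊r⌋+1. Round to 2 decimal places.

278.20

Sorted: 169, 195, 248, 253, 295, 307, 394, 452, 469, 494, 557, 620, 648, 682, 722, 782, 796, 819, 843, 857, 881, 905.
n = 22.
r = (20/100)·(22 + 1) = 4.6.
Rank 4 is 253 and rank 5 is 295.
Interpolate: 253 + 0.6·(295 − 253) = 253 + 0.6·42 = 278.2.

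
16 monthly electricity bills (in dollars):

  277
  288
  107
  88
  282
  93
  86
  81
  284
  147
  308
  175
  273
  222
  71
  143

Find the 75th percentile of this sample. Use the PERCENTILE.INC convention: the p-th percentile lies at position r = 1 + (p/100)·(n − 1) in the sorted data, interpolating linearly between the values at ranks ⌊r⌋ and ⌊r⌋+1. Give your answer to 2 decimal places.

Sorted: 71, 81, 86, 88, 93, 107, 143, 147, 175, 222, 273, 277, 282, 284, 288, 308.
n = 16.
r = 1 + (75/100)·(16 − 1) = 1 + 11.25 = 12.25.
Rank 12 is 277 and rank 13 is 282.
Interpolate: 277 + 0.25·(282 − 277) = 277 + 0.25·5 = 278.25.

278.25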